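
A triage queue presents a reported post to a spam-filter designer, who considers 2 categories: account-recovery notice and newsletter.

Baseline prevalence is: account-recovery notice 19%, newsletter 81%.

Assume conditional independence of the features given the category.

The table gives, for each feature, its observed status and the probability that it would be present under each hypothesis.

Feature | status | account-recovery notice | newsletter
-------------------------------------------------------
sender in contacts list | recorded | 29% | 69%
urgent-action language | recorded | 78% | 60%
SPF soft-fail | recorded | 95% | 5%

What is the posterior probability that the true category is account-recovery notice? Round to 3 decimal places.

By Bayes' rule with conditional independence, the unnormalized weight for each hypothesis is prior × ∏ likelihoods:
  account-recovery notice: 0.19 × 0.29 × 0.78 × 0.95 = 0.040829
  newsletter: 0.81 × 0.69 × 0.60 × 0.05 = 0.016767
Normalizing constant Z = 0.040829 + 0.016767 = 0.057596.
P(account-recovery notice | evidence) = 0.040829 / 0.057596 ≈ 0.709.

0.709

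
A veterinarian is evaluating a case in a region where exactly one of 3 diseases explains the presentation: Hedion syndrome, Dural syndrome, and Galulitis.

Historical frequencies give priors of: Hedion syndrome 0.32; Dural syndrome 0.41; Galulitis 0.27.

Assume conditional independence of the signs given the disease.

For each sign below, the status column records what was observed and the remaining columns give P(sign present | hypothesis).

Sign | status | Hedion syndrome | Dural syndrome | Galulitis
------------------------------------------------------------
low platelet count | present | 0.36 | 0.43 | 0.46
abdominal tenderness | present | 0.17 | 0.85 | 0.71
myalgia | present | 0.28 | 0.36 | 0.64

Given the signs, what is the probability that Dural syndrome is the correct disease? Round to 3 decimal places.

By Bayes' rule with conditional independence, the unnormalized weight for each hypothesis is prior × ∏ likelihoods:
  Hedion syndrome: 0.32 × 0.36 × 0.17 × 0.28 = 0.0054835
  Dural syndrome: 0.41 × 0.43 × 0.85 × 0.36 = 0.053948
  Galulitis: 0.27 × 0.46 × 0.71 × 0.64 = 0.056436
Marginal likelihood of the evidence = 0.11587.
P(Dural syndrome | evidence) = 0.053948 / 0.11587 ≈ 0.466.

0.466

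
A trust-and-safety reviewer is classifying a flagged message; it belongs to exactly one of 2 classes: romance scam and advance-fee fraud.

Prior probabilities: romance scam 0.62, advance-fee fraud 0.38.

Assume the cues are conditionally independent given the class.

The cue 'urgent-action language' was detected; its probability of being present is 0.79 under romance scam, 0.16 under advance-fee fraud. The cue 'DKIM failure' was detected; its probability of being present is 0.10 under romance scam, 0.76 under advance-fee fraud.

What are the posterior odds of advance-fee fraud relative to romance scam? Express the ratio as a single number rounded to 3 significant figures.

The normalizing constant cancels in an odds ratio, so compute prior × likelihood for the two hypotheses only:
  advance-fee fraud: 0.38 × 0.16 × 0.76 = 0.046208
  romance scam: 0.62 × 0.79 × 0.10 = 0.04898
Posterior odds = 0.046208 / 0.04898 ≈ 0.943.

0.943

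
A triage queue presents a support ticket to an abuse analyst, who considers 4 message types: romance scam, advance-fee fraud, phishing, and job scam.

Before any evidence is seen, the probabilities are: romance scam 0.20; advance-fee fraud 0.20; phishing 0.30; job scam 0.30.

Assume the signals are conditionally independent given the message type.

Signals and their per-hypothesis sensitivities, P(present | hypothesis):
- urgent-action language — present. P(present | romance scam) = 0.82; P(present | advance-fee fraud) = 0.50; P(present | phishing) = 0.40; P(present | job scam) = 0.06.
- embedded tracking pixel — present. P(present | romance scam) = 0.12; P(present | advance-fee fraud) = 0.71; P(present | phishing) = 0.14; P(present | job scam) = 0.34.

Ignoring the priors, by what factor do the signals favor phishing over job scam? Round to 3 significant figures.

2.75

The Bayes factor is the ratio of the joint likelihoods of the signal pattern under the two hypotheses.
  phishing: 0.40 × 0.14 = 0.056
  job scam: 0.06 × 0.34 = 0.0204
Bayes factor = 0.056 / 0.0204 ≈ 2.75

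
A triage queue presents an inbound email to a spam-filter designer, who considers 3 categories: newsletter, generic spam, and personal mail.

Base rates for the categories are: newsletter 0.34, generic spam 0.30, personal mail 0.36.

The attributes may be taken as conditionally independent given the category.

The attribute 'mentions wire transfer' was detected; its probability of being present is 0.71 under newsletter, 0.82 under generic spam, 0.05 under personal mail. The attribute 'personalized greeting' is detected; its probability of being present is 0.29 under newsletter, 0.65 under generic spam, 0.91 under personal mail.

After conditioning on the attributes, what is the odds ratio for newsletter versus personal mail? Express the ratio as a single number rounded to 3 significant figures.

Unnormalized posterior weight (prior times the attribute likelihoods) for each of the two hypotheses:
  newsletter: 0.34 × 0.71 × 0.29 = 0.070006
  personal mail: 0.36 × 0.05 × 0.91 = 0.01638
Odds(newsletter : personal mail) = 0.070006 / 0.01638 ≈ 4.27.

4.27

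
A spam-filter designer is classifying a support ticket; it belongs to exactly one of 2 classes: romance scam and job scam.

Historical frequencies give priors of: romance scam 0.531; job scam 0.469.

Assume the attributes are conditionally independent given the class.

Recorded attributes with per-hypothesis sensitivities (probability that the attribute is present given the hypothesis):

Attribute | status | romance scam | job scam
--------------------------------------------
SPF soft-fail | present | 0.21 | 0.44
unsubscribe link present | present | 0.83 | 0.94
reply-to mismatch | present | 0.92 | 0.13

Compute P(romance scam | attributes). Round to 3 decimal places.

0.772

For each hypothesis, the unnormalized posterior weight is prior × product of the attribute likelihoods:
  romance scam: 0.531 × 0.21 × 0.83 × 0.92 = 0.085149
  job scam: 0.469 × 0.44 × 0.94 × 0.13 = 0.025217
Marginal likelihood of the evidence = 0.11037.
P(romance scam | evidence) = 0.085149 / 0.11037 ≈ 0.772.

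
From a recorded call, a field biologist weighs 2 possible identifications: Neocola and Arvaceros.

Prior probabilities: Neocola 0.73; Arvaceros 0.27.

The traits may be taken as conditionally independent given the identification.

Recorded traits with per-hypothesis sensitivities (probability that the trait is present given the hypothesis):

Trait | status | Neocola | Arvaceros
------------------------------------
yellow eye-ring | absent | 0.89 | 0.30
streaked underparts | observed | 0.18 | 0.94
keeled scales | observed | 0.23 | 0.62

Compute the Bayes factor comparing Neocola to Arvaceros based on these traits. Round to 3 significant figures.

0.0112

Take the product of per-trait likelihoods under each hypothesis (using 1 − P(present | H) for each absent trait), then divide.
  Neocola: (1 − 0.89) × 0.18 × 0.23 = 0.004554
  Arvaceros: (1 − 0.30) × 0.94 × 0.62 = 0.40796
Bayes factor = 0.004554 / 0.40796 ≈ 0.0112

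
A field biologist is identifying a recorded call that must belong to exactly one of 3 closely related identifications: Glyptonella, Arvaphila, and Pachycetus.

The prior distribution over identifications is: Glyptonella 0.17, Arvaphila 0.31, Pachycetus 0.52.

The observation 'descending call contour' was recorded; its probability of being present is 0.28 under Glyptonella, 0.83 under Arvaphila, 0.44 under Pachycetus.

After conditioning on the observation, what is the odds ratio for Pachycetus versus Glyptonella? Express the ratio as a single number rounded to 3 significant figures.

4.81

Unnormalized posterior weight (prior times the observation likelihood) for each of the two hypotheses:
  Pachycetus: 0.52 × 0.44 = 0.2288
  Glyptonella: 0.17 × 0.28 = 0.0476
Posterior odds = 0.2288 / 0.0476 ≈ 4.81.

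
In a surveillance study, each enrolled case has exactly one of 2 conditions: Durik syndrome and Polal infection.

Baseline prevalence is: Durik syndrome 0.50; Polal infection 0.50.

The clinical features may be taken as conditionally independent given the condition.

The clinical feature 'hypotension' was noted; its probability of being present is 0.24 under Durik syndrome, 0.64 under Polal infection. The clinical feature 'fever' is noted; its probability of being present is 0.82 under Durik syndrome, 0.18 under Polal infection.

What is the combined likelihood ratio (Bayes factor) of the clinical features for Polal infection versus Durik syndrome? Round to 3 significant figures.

0.585

Joint likelihood of the clinical feature pattern under each hypothesis:
  Polal infection: 0.64 × 0.18 = 0.1152
  Durik syndrome: 0.24 × 0.82 = 0.1968
Bayes factor = 0.1152 / 0.1968 ≈ 0.585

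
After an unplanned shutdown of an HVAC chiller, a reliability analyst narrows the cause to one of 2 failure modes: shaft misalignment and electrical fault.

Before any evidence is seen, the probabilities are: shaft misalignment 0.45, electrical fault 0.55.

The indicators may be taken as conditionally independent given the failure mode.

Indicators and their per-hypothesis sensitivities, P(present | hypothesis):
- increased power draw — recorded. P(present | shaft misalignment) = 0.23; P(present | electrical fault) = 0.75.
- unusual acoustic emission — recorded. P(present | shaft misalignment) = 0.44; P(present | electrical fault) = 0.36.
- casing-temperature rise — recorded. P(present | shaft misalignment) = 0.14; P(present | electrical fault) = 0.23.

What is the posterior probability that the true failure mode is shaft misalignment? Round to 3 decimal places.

0.157

By Bayes' rule with conditional independence, the unnormalized weight for each hypothesis is prior × ∏ likelihoods:
  shaft misalignment: 0.45 × 0.23 × 0.44 × 0.14 = 0.0063756
  electrical fault: 0.55 × 0.75 × 0.36 × 0.23 = 0.034155
The unnormalized weights sum to 0.040531.
P(shaft misalignment | evidence) = 0.0063756 / 0.040531 ≈ 0.157.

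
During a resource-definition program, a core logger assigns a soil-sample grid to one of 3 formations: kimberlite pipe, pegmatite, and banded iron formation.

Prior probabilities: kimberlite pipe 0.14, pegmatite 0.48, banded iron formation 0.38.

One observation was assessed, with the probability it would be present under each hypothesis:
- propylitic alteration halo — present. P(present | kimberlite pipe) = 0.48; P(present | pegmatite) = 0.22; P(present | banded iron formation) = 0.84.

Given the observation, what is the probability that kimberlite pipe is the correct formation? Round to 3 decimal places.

Multiply each prior by the likelihood of the observation:
  kimberlite pipe: 0.14 × 0.48 = 0.0672
  pegmatite: 0.48 × 0.22 = 0.1056
  banded iron formation: 0.38 × 0.84 = 0.3192
The unnormalized weights sum to 0.492.
P(kimberlite pipe | evidence) = 0.0672 / 0.492 ≈ 0.137.

0.137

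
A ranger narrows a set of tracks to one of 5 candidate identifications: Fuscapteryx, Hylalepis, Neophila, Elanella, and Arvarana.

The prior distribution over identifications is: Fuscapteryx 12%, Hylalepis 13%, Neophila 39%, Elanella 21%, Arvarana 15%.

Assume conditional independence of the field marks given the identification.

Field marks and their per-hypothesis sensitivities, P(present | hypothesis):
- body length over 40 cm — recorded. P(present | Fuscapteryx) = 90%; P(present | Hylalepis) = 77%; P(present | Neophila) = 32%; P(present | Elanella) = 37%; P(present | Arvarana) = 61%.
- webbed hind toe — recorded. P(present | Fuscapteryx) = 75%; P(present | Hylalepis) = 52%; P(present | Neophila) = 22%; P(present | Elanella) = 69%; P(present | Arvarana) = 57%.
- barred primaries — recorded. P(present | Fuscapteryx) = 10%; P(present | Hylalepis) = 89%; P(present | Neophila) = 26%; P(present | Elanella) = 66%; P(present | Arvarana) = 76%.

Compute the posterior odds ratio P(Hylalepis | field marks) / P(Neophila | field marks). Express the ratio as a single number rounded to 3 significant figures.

Posterior odds equal prior odds times the likelihood ratio; only the two competing hypotheses matter.
  Hylalepis: 0.13 × 0.77 × 0.52 × 0.89 = 0.046326
  Neophila: 0.39 × 0.32 × 0.22 × 0.26 = 0.0071386
Posterior odds = 0.046326 / 0.0071386 ≈ 6.49.

6.49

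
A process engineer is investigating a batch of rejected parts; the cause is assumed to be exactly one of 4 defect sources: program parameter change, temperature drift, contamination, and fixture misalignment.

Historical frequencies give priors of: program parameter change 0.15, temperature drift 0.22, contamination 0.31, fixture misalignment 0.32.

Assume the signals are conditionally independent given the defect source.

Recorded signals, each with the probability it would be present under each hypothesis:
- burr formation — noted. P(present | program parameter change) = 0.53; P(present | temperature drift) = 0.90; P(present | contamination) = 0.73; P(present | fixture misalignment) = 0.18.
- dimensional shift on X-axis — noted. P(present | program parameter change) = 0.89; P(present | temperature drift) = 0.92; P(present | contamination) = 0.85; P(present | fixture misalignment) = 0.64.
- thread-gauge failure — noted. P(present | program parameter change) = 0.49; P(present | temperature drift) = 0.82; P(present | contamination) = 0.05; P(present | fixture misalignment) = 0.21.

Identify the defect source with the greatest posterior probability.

temperature drift

By Bayes' rule with conditional independence, the unnormalized weight for each hypothesis is prior × ∏ likelihoods:
  program parameter change: 0.15 × 0.53 × 0.89 × 0.49 = 0.03467
  temperature drift: 0.22 × 0.90 × 0.92 × 0.82 = 0.14937
  contamination: 0.31 × 0.73 × 0.85 × 0.05 = 0.0096178
  fixture misalignment: 0.32 × 0.18 × 0.64 × 0.21 = 0.0077414
The unnormalized weights sum to 0.2014.
P(program parameter change | evidence) ≈ 0.03467 / 0.2014 ≈ 0.172
P(temperature drift | evidence) ≈ 0.14937 / 0.2014 ≈ 0.742
P(contamination | evidence) ≈ 0.0096178 / 0.2014 ≈ 0.048
P(fixture misalignment | evidence) ≈ 0.0077414 / 0.2014 ≈ 0.038
The largest is 0.742, so temperature drift is most probable.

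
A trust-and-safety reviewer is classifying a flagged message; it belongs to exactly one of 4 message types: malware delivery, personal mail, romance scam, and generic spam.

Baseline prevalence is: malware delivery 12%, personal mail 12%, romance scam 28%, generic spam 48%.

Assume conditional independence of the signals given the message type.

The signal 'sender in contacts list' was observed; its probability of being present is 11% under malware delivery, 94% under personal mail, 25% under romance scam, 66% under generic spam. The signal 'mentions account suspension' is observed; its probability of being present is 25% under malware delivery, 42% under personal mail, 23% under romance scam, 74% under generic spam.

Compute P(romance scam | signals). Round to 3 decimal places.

For each hypothesis, the unnormalized posterior weight is prior × product of the signal likelihoods:
  malware delivery: 0.12 × 0.11 × 0.25 = 0.0033
  personal mail: 0.12 × 0.94 × 0.42 = 0.047376
  romance scam: 0.28 × 0.25 × 0.23 = 0.0161
  generic spam: 0.48 × 0.66 × 0.74 = 0.23443
Normalizing constant Z = 0.0033 + 0.047376 + 0.0161 + 0.23443 = 0.30121.
P(romance scam | evidence) = 0.0161 / 0.30121 ≈ 0.053.

0.053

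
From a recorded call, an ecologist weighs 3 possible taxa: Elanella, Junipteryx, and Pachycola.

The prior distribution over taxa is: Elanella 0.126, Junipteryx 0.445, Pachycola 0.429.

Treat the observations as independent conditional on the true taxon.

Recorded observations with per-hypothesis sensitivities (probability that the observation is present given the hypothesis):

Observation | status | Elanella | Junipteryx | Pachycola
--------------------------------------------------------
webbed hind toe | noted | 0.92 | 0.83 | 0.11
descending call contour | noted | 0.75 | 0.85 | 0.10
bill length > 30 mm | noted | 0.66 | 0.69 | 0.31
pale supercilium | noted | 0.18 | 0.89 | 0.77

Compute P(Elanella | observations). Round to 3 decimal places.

Multiply each prior by the joint likelihood of the evidence pattern:
  Elanella: 0.126 × 0.92 × 0.75 × 0.66 × 0.18 = 0.010328
  Junipteryx: 0.445 × 0.83 × 0.85 × 0.69 × 0.89 = 0.1928
  Pachycola: 0.429 × 0.11 × 0.10 × 0.31 × 0.77 = 0.0011264
The unnormalized weights sum to 0.20425.
P(Elanella | evidence) = 0.010328 / 0.20425 ≈ 0.051.

0.051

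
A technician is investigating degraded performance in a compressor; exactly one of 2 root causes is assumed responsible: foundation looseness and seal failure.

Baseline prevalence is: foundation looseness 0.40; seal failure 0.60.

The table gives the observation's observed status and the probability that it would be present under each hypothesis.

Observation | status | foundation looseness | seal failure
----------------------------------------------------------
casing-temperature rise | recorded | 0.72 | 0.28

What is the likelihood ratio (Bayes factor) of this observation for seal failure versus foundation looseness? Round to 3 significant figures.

0.389

The Bayes factor is the ratio of the two likelihoods.
  seal failure: 0.28
  foundation looseness: 0.72
Bayes factor = 0.28 / 0.72 ≈ 0.389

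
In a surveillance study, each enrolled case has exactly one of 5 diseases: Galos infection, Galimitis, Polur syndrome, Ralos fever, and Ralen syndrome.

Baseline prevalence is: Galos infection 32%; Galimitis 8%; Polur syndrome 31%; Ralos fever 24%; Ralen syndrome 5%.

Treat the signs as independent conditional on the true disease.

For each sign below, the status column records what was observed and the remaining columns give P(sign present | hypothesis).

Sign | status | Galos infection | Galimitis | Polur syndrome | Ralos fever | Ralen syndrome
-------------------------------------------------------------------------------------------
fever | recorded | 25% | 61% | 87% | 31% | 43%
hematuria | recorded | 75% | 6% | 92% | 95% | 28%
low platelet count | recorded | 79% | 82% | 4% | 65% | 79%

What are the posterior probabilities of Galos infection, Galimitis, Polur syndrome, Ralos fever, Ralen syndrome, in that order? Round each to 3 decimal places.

0.429, 0.022, 0.090, 0.416, 0.043

Multiply each prior by the joint likelihood of the sign pattern:
  Galos infection: 0.32 × 0.25 × 0.75 × 0.79 = 0.0474
  Galimitis: 0.08 × 0.61 × 0.06 × 0.82 = 0.002401
  Polur syndrome: 0.31 × 0.87 × 0.92 × 0.04 = 0.009925
  Ralos fever: 0.24 × 0.31 × 0.95 × 0.65 = 0.045942
  Ralen syndrome: 0.05 × 0.43 × 0.28 × 0.79 = 0.0047558
The unnormalized weights sum to 0.11042.
P(Galos infection | evidence) = 0.0474 / 0.11042 ≈ 0.429
P(Galimitis | evidence) = 0.002401 / 0.11042 ≈ 0.022
P(Polur syndrome | evidence) = 0.009925 / 0.11042 ≈ 0.090
P(Ralos fever | evidence) = 0.045942 / 0.11042 ≈ 0.416
P(Ralen syndrome | evidence) = 0.0047558 / 0.11042 ≈ 0.043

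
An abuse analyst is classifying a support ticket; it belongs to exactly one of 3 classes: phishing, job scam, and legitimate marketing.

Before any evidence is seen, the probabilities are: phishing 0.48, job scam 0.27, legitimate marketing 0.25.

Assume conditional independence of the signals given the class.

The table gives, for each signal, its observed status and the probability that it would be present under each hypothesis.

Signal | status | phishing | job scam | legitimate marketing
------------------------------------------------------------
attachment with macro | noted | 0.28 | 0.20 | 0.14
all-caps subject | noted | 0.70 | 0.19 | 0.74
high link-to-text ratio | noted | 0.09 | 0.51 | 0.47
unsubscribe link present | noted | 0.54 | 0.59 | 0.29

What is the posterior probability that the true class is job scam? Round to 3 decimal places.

By Bayes' rule with conditional independence, the unnormalized weight for each hypothesis is prior × ∏ likelihoods:
  phishing: 0.48 × 0.28 × 0.70 × 0.09 × 0.54 = 0.0045723
  job scam: 0.27 × 0.20 × 0.19 × 0.51 × 0.59 = 0.0030872
  legitimate marketing: 0.25 × 0.14 × 0.74 × 0.47 × 0.29 = 0.0035302
Normalizing constant Z = 0.0045723 + 0.0030872 + 0.0035302 = 0.01119.
P(job scam | evidence) = 0.0030872 / 0.01119 ≈ 0.276.

0.276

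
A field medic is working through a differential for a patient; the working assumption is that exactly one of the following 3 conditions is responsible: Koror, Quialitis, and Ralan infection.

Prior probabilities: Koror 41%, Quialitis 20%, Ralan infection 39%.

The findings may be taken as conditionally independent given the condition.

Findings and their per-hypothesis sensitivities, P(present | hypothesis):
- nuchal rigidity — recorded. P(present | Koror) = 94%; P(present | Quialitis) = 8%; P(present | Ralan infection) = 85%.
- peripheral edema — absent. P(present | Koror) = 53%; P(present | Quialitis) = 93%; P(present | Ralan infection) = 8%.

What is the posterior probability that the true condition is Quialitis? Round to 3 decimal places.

0.002

Multiply each prior by the joint likelihood of the evidence pattern (using 1 − P(present | H) for each absent finding):
  Koror: 0.41 × 0.94 × (1 − 0.53) = 0.18114
  Quialitis: 0.20 × 0.08 × (1 − 0.93) = 0.00112
  Ralan infection: 0.39 × 0.85 × (1 − 0.08) = 0.30498
Normalizing constant Z = 0.18114 + 0.00112 + 0.30498 = 0.48724.
P(Quialitis | evidence) = 0.00112 / 0.48724 ≈ 0.002.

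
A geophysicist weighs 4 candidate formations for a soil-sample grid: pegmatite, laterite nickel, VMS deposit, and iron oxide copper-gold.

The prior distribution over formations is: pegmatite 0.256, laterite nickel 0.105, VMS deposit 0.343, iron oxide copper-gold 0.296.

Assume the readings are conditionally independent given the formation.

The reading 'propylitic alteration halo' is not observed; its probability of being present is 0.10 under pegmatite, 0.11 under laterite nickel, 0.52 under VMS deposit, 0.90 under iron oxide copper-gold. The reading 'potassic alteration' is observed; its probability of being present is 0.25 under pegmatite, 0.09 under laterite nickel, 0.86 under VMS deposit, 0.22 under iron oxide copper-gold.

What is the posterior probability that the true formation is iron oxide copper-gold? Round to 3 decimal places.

For each hypothesis, the unnormalized posterior weight is prior × product of the reading likelihoods (using 1 − P(present | H) for each absent reading):
  pegmatite: 0.256 × (1 − 0.10) × 0.25 = 0.0576
  laterite nickel: 0.105 × (1 − 0.11) × 0.09 = 0.0084105
  VMS deposit: 0.343 × (1 − 0.52) × 0.86 = 0.14159
  iron oxide copper-gold: 0.296 × (1 − 0.90) × 0.22 = 0.006512
Marginal likelihood of the evidence = 0.21411.
P(iron oxide copper-gold | evidence) = 0.006512 / 0.21411 ≈ 0.030.

0.030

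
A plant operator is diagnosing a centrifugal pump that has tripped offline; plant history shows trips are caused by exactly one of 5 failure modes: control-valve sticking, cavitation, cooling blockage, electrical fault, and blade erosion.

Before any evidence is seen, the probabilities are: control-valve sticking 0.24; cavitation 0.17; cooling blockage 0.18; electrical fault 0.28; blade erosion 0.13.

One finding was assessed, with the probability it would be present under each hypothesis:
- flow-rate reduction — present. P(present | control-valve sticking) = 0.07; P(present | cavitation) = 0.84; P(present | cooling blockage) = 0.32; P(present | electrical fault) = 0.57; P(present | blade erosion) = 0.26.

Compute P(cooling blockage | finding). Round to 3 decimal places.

0.140

Multiply each prior by the likelihood of the finding:
  control-valve sticking: 0.24 × 0.07 = 0.0168
  cavitation: 0.17 × 0.84 = 0.1428
  cooling blockage: 0.18 × 0.32 = 0.0576
  electrical fault: 0.28 × 0.57 = 0.1596
  blade erosion: 0.13 × 0.26 = 0.0338
Marginal likelihood of the evidence = 0.4106.
P(cooling blockage | evidence) = 0.0576 / 0.4106 ≈ 0.140.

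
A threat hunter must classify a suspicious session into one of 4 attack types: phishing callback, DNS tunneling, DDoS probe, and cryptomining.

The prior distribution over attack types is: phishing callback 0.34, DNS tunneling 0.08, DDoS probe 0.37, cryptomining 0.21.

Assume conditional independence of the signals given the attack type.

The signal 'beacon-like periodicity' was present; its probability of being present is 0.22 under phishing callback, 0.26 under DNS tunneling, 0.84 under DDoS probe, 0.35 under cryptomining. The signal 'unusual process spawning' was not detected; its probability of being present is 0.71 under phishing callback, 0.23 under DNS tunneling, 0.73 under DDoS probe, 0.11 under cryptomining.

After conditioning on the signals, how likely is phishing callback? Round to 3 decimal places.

By Bayes' rule with conditional independence, the unnormalized weight for each hypothesis is prior × ∏ likelihoods (using 1 − P(present | H) for each absent signal):
  phishing callback: 0.34 × 0.22 × (1 − 0.71) = 0.021692
  DNS tunneling: 0.08 × 0.26 × (1 − 0.23) = 0.016016
  DDoS probe: 0.37 × 0.84 × (1 − 0.73) = 0.083916
  cryptomining: 0.21 × 0.35 × (1 − 0.11) = 0.065415
Normalizing constant Z = 0.021692 + 0.016016 + 0.083916 + 0.065415 = 0.18704.
P(phishing callback | evidence) = 0.021692 / 0.18704 ≈ 0.116.

0.116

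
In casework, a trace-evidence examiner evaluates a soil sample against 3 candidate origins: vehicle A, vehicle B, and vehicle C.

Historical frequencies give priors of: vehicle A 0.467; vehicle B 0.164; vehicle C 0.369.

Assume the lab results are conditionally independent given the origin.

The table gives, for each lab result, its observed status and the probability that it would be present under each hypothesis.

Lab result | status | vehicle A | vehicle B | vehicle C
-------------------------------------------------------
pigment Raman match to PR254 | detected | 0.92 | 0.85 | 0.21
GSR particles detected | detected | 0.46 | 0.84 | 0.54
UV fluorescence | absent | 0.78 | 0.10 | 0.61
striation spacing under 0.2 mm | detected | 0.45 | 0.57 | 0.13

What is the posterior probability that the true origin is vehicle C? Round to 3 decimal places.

For each hypothesis, the unnormalized posterior weight is prior × product of the lab result likelihoods (using 1 − P(present | H) for each absent lab result):
  vehicle A: 0.467 × 0.92 × 0.46 × (1 − 0.78) × 0.45 = 0.019566
  vehicle B: 0.164 × 0.85 × 0.84 × (1 − 0.10) × 0.57 = 0.06007
  vehicle C: 0.369 × 0.21 × 0.54 × (1 − 0.61) × 0.13 = 0.0021215
Normalizing constant Z = 0.019566 + 0.06007 + 0.0021215 = 0.081758.
P(vehicle C | evidence) = 0.0021215 / 0.081758 ≈ 0.026.

0.026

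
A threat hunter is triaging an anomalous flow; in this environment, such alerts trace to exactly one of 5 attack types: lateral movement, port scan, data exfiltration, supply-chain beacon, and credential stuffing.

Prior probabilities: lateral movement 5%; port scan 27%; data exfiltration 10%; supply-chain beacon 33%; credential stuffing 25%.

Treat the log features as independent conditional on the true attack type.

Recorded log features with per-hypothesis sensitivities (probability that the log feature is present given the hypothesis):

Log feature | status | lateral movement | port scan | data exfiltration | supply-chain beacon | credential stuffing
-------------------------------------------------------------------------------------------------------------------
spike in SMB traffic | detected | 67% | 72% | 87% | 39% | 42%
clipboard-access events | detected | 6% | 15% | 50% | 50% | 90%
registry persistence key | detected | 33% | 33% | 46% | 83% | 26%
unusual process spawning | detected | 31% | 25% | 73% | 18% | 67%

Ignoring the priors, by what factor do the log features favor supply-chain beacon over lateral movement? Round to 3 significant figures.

Joint likelihood of the log feature pattern under each hypothesis:
  supply-chain beacon: 0.39 × 0.50 × 0.83 × 0.18 = 0.029133
  lateral movement: 0.67 × 0.06 × 0.33 × 0.31 = 0.0041125
Bayes factor = 0.029133 / 0.0041125 ≈ 7.08

7.08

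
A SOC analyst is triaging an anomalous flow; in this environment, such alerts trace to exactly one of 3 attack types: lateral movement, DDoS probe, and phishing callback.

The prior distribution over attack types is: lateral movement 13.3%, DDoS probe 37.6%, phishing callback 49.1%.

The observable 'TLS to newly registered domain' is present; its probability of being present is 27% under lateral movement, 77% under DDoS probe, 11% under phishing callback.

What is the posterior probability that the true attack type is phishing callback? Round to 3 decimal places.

For each hypothesis, the unnormalized posterior weight is prior × likelihood:
  lateral movement: 0.133 × 0.27 = 0.03591
  DDoS probe: 0.376 × 0.77 = 0.28952
  phishing callback: 0.491 × 0.11 = 0.05401
Normalizing constant Z = 0.03591 + 0.28952 + 0.05401 = 0.37944.
P(phishing callback | evidence) = 0.05401 / 0.37944 ≈ 0.142.

0.142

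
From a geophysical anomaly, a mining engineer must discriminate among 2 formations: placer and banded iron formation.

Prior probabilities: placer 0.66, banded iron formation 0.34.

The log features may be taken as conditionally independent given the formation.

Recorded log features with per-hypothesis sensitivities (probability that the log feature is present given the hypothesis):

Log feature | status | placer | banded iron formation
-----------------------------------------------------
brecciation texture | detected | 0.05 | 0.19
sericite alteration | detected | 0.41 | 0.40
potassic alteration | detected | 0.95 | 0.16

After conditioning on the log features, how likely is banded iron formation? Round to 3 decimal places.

0.243

For each hypothesis, the unnormalized posterior weight is prior × product of the log feature likelihoods:
  placer: 0.66 × 0.05 × 0.41 × 0.95 = 0.012854
  banded iron formation: 0.34 × 0.19 × 0.40 × 0.16 = 0.0041344
Marginal likelihood of the evidence = 0.016988.
P(banded iron formation | evidence) = 0.0041344 / 0.016988 ≈ 0.243.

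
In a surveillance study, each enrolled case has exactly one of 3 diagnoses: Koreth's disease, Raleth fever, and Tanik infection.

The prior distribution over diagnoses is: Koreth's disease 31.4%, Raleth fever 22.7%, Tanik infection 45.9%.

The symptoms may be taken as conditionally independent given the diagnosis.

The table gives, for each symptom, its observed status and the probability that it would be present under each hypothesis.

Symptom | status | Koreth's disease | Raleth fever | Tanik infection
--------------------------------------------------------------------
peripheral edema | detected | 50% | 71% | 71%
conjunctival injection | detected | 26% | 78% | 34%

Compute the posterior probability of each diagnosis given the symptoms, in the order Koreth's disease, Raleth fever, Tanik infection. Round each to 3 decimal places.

For each hypothesis, the unnormalized posterior weight is prior × product of the symptom likelihoods:
  Koreth's disease: 0.314 × 0.50 × 0.26 = 0.04082
  Raleth fever: 0.227 × 0.71 × 0.78 = 0.12571
  Tanik infection: 0.459 × 0.71 × 0.34 = 0.1108
Marginal likelihood of the evidence = 0.27734.
P(Koreth's disease | evidence) = 0.04082 / 0.27734 ≈ 0.147
P(Raleth fever | evidence) = 0.12571 / 0.27734 ≈ 0.453
P(Tanik infection | evidence) = 0.1108 / 0.27734 ≈ 0.400

0.147, 0.453, 0.400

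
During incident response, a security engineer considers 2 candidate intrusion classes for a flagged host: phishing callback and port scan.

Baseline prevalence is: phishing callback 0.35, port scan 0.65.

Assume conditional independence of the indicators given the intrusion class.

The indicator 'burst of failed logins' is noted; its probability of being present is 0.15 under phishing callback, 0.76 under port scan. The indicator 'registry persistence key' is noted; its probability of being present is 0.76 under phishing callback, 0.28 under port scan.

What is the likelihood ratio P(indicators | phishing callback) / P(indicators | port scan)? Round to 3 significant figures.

0.536

Take the product of per-indicator likelihoods under each hypothesis, then divide.
  phishing callback: 0.15 × 0.76 = 0.114
  port scan: 0.76 × 0.28 = 0.2128
Bayes factor = 0.114 / 0.2128 ≈ 0.536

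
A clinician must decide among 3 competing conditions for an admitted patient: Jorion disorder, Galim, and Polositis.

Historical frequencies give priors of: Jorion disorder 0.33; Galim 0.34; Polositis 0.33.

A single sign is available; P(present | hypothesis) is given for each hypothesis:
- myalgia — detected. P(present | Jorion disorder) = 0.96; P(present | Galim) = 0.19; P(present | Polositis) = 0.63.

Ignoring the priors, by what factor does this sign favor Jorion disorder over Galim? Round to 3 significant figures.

Likelihood of this sign under each hypothesis:
  Jorion disorder: 0.96
  Galim: 0.19
Bayes factor = 0.96 / 0.19 ≈ 5.05

5.05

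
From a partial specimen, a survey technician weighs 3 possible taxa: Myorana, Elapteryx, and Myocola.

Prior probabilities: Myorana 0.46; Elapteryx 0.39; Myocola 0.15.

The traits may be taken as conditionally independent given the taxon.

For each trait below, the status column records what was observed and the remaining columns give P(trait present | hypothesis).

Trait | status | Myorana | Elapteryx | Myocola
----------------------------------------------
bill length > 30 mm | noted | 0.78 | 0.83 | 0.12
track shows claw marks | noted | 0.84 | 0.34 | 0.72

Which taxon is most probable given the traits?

Multiply each prior by the joint likelihood of the trait pattern:
  Myorana: 0.46 × 0.78 × 0.84 = 0.30139
  Elapteryx: 0.39 × 0.83 × 0.34 = 0.11006
  Myocola: 0.15 × 0.12 × 0.72 = 0.01296
Marginal likelihood of the evidence = 0.42441.
P(Myorana | evidence) ≈ 0.30139 / 0.42441 ≈ 0.710
P(Elapteryx | evidence) ≈ 0.11006 / 0.42441 ≈ 0.259
P(Myocola | evidence) ≈ 0.01296 / 0.42441 ≈ 0.031
The largest is 0.710, so Myorana is most probable.

Myorana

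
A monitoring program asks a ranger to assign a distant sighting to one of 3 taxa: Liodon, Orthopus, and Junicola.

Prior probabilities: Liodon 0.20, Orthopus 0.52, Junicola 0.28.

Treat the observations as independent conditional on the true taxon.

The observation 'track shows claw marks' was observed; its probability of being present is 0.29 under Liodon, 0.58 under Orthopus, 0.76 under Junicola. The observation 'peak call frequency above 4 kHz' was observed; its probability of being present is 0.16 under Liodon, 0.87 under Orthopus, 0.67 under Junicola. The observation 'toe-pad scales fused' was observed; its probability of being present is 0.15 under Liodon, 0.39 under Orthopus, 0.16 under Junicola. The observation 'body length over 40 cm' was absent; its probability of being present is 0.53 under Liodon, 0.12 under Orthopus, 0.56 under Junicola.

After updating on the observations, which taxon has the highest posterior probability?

Orthopus

By Bayes' rule with conditional independence, the unnormalized weight for each hypothesis is prior × ∏ likelihoods (using 1 − P(present | H) for each absent observation):
  Liodon: 0.20 × 0.29 × 0.16 × 0.15 × (1 − 0.53) = 0.00065424
  Orthopus: 0.52 × 0.58 × 0.87 × 0.39 × (1 − 0.12) = 0.090053
  Junicola: 0.28 × 0.76 × 0.67 × 0.16 × (1 − 0.56) = 0.010037
The unnormalized weights sum to 0.10074.
P(Liodon | evidence) ≈ 0.00065424 / 0.10074 ≈ 0.006
P(Orthopus | evidence) ≈ 0.090053 / 0.10074 ≈ 0.894
P(Junicola | evidence) ≈ 0.010037 / 0.10074 ≈ 0.100
The largest is 0.894, so Orthopus is most probable.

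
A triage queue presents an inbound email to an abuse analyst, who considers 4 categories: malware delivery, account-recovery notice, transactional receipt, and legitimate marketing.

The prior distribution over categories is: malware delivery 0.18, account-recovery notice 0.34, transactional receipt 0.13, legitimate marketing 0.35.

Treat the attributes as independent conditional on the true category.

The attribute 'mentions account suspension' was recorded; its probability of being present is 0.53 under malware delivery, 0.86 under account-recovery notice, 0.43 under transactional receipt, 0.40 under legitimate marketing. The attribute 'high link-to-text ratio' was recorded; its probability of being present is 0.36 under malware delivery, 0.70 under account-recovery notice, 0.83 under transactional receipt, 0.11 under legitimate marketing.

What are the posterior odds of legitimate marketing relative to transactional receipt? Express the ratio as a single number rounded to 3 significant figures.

The normalizing constant cancels in an odds ratio, so compute prior × likelihood for the two hypotheses only:
  legitimate marketing: 0.35 × 0.40 × 0.11 = 0.0154
  transactional receipt: 0.13 × 0.43 × 0.83 = 0.046397
Odds(legitimate marketing : transactional receipt) = 0.0154 / 0.046397 ≈ 0.332.

0.332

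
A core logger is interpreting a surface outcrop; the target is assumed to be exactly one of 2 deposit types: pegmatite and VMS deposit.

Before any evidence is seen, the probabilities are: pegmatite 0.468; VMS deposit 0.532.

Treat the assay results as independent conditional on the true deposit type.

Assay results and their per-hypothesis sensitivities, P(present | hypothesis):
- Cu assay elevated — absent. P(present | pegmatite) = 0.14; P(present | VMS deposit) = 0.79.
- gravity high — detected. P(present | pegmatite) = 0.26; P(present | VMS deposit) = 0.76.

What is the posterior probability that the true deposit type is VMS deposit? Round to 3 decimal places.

For each hypothesis, the unnormalized posterior weight is prior × product of the assay result likelihoods (using 1 − P(present | H) for each absent assay result):
  pegmatite: 0.468 × (1 − 0.14) × 0.26 = 0.10464
  VMS deposit: 0.532 × (1 − 0.79) × 0.76 = 0.084907
Normalizing constant Z = 0.10464 + 0.084907 = 0.18955.
P(VMS deposit | evidence) = 0.084907 / 0.18955 ≈ 0.448.

0.448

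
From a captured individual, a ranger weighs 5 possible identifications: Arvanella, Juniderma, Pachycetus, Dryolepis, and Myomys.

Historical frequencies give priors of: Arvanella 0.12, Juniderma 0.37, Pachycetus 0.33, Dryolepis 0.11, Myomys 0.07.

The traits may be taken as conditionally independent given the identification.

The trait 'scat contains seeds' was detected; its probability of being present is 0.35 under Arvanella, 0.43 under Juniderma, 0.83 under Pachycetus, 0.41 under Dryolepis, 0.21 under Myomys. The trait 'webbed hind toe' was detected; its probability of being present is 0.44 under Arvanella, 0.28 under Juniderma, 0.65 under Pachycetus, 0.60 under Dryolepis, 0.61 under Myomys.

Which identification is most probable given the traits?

By Bayes' rule with conditional independence, the unnormalized weight for each hypothesis is prior × ∏ likelihoods:
  Arvanella: 0.12 × 0.35 × 0.44 = 0.01848
  Juniderma: 0.37 × 0.43 × 0.28 = 0.044548
  Pachycetus: 0.33 × 0.83 × 0.65 = 0.17803
  Dryolepis: 0.11 × 0.41 × 0.60 = 0.02706
  Myomys: 0.07 × 0.21 × 0.61 = 0.008967
The unnormalized weights sum to 0.27709.
P(Arvanella | evidence) ≈ 0.01848 / 0.27709 ≈ 0.067
P(Juniderma | evidence) ≈ 0.044548 / 0.27709 ≈ 0.161
P(Pachycetus | evidence) ≈ 0.17803 / 0.27709 ≈ 0.643
P(Dryolepis | evidence) ≈ 0.02706 / 0.27709 ≈ 0.098
P(Myomys | evidence) ≈ 0.008967 / 0.27709 ≈ 0.032
The largest is 0.643, so Pachycetus is most probable.

Pachycetus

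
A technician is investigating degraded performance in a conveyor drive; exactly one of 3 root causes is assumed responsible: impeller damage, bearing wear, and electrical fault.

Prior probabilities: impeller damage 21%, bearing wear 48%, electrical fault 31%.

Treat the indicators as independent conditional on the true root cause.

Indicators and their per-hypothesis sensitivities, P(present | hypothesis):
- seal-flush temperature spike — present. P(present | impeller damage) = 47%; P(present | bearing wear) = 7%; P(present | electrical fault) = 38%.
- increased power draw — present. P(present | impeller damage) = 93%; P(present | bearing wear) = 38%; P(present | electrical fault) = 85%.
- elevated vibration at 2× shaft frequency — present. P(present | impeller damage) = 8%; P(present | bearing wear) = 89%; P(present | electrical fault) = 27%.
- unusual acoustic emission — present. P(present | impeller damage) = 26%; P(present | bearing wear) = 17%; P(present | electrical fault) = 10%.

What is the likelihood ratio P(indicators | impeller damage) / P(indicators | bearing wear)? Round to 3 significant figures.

2.26

Joint likelihood of the indicator pattern under each hypothesis:
  impeller damage: 0.47 × 0.93 × 0.08 × 0.26 = 0.0090917
  bearing wear: 0.07 × 0.38 × 0.89 × 0.17 = 0.0040246
Bayes factor = 0.0090917 / 0.0040246 ≈ 2.26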